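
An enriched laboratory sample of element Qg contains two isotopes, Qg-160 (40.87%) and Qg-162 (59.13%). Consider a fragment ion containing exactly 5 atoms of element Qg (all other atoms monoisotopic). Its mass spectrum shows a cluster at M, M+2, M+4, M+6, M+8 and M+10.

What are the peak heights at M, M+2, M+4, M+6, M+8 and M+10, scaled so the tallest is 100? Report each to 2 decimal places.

3.30 : 23.89 : 69.12 : 100.00 : 72.34 : 20.93

The 5 Qg atoms are independent, so intensities follow the terms of (0.4087 + 0.5913)^5.
P(M) = 0.4087^5 = 0.011403
P(M+2) = 5 × 0.4087^4 × 0.5913^1 = 0.082489
P(M+4) = 10 × 0.4087^3 × 0.5913^2 = 0.238687
P(M+6) = 10 × 0.4087^2 × 0.5913^3 = 0.345329
P(M+8) = 5 × 0.4087^1 × 0.5913^4 = 0.249808
P(M+10) = 0.5913^5 = 0.072284
The M+6 peak is largest (0.345329); scaling to 100 gives 3.30 : 23.89 : 69.12 : 100.00 : 72.34 : 20.93.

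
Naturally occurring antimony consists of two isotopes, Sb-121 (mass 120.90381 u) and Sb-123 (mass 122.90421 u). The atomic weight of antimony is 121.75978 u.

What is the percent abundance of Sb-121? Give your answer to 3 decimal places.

Let x be the fractional abundance of Sb-121; then Sb-123 has abundance 1 − x.
120.90381·x + 122.90421·(1 − x) = 121.75978
(120.90381 − 122.90421)·x = 121.75978 − 122.90421
x = -1.14443 / -2.00040 = 0.57210 → 57.210% Sb-121, 42.790% Sb-123.

57.210%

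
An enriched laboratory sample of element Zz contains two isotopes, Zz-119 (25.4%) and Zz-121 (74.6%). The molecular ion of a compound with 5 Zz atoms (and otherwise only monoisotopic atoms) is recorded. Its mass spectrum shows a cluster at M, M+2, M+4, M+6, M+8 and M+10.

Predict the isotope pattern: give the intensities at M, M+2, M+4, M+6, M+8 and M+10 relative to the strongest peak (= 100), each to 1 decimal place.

0.3 : 3.9 : 23.2 : 68.1 : 100.0 : 58.7

Each Zz atom is independently Zz-119 (p = 0.254) or Zz-121 (q = 0.746); the cluster is the binomial expansion (p + q)^5.
P(M) = 0.254^5 = 0.001057
P(M+2) = 5 × 0.254^4 × 0.746^1 = 0.015525
P(M+4) = 10 × 0.254^3 × 0.746^2 = 0.091197
P(M+6) = 10 × 0.254^2 × 0.746^3 = 0.267845
P(M+8) = 5 × 0.254^1 × 0.746^4 = 0.393332
P(M+10) = 0.746^5 = 0.231044
The M+8 peak is largest (0.393332); scaling to 100 gives 0.3 : 3.9 : 23.2 : 68.1 : 100.0 : 58.7.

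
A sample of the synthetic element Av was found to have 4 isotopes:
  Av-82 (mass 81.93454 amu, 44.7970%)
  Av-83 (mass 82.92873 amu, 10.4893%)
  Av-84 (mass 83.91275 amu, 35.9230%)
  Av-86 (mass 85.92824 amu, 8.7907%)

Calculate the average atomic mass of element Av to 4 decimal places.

The abundance-weighted mean is 0.447970 × 81.93454 + 0.104893 × 82.92873 + 0.359230 × 83.91275 + 0.087907 × 85.92824
= 36.704216 + 8.698643 + 30.143977 + 7.553694 = 83.100530 amu

83.1005 amu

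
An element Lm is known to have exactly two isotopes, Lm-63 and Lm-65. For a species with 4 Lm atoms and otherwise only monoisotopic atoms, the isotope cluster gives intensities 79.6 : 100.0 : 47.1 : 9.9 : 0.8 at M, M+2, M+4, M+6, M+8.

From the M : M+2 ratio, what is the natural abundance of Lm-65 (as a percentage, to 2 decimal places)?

Write p for the Lm-63 fraction. I(M+2)/I(M) = [C(4,1)·p^3·(1−p)] / p^4 = 4·(1−p)/p = 100.0/79.6 = 1.2563
(1−p)/p = 1.2563/4 = 0.3141  ⇒  p = 1/(1 + 0.3141) = 0.7610
Lm-63: 76.10%, Lm-65: 23.90%.

23.90%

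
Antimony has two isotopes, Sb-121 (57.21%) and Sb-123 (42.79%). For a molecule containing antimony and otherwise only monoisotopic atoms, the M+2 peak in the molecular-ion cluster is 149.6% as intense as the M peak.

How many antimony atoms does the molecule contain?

2

With n Sb atoms, P(M+2)/P(M) = C(n,1)·p^(n−1)q / p^n = n·q/p = n · 0.4279/0.5721.
n = 1.496 × 0.5721/0.4279 = 2.00 ≈ 2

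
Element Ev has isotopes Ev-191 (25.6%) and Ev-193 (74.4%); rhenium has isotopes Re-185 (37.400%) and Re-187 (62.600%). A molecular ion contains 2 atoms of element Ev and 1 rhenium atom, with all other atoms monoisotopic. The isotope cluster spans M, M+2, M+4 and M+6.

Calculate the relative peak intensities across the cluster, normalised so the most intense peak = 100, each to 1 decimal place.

5.5 : 41.2 : 100.0 : 77.8

Element Ev pattern (n=2): 0.065536 : 0.380928 : 0.553536
Rhenium pattern (n=1): 0.3740 : 0.6260
Convolve the two distributions (both contribute in 2-u steps):
  M: 0.065536×0.3740 = 0.024510
  M+2: 0.065536×0.6260 + 0.380928×0.3740 = 0.183493
  M+4: 0.380928×0.6260 + 0.553536×0.3740 = 0.445483
  M+6: 0.553536×0.6260 = 0.346514
Scale to base peak (0.445483) = 100: 5.5 : 41.2 : 100.0 : 77.8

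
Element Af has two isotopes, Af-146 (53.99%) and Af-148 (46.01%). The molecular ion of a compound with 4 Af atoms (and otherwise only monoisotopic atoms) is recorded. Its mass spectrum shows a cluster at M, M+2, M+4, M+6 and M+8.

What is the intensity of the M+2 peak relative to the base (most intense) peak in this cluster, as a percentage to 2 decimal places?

(0.5399 + 0.4601)^4 gives M 0.0850, M+2 0.2896, M+4 0.3702, M+6 0.2103, M+8 0.0448; the largest is M+4.
P(M+4) = C(4,2) × 0.5399^2 × 0.4601^2 = 6 × 0.29149201 × 0.21169201 = 0.370239 (base)
P(M+2) = C(4,1) × 0.5399^3 × 0.4601^1 = 4 × 0.15737654 × 0.4601 = 0.289636
Relative intensity = 0.289636 / 0.370239 × 100 = 78.23

78.23%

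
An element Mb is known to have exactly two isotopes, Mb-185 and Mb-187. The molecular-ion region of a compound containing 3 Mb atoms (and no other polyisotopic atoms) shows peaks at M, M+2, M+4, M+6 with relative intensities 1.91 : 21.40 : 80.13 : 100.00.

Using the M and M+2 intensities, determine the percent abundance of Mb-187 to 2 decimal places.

If p is the fraction of Mb that is Mb-185, then I(M+2)/I(M) = [C(3,1)·p^2·(1−p)] / p^3 = 3·(1−p)/p = 21.40/1.91 = 11.2042
(1−p)/p = 11.2042/3 = 3.7347  ⇒  p = 1/(1 + 3.7347) = 0.2112
Mb-185: 21.12%, Mb-187: 78.88%.

78.88%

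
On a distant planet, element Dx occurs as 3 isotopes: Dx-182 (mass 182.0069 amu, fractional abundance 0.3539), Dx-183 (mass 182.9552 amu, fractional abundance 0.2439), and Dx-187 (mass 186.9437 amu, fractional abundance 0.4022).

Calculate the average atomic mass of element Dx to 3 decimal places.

184.224 amu

The abundance-weighted mean is 0.3539 × 182.0069 + 0.2439 × 182.9552 + 0.4022 × 186.9437
= 64.41224 + 44.62277 + 75.18876 = 184.22377 amu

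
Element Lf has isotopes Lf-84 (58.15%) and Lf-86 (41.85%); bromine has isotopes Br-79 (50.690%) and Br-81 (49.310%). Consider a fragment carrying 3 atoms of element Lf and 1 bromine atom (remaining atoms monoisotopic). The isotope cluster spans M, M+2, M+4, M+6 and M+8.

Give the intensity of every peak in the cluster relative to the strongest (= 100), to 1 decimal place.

Element Lf pattern (n=3): 0.19662972 : 0.42453759 : 0.30553566 : 0.07329703
Bromine pattern (n=1): 0.5069 : 0.4931
Convolve the two distributions (both contribute in 2-u steps):
  M: 0.19662972×0.5069 = 0.099672
  M+2: 0.19662972×0.4931 + 0.42453759×0.5069 = 0.312156
  M+4: 0.42453759×0.4931 + 0.30553566×0.5069 = 0.364216
  M+6: 0.30553566×0.4931 + 0.07329703×0.5069 = 0.187814
  M+8: 0.07329703×0.4931 = 0.036143
Scale to base peak (0.364216) = 100: 27.4 : 85.7 : 100.0 : 51.6 : 9.9

27.4 : 85.7 : 100.0 : 51.6 : 9.9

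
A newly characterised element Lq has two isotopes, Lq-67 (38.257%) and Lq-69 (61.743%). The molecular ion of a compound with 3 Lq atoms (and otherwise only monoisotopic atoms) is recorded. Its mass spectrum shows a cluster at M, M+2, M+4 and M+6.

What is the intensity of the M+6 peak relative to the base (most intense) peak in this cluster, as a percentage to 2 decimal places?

53.80%

Binomial terms of (0.38257 + 0.61743)^3: M 0.0560, M+2 0.2711, M+4 0.4375, M+6 0.2354 → M+4 is the base peak.
P(M+4) = C(3,2) × 0.38257^1 × 0.61743^2 = 3 × 0.38257 × 0.3812198 = 0.437530 (base)
P(M+6) = C(3,3) × 0.38257^0 × 0.61743^3 = 1 × 1.0000 × 0.23537654 = 0.235377
Relative intensity = 0.235377 / 0.437530 × 100 = 53.80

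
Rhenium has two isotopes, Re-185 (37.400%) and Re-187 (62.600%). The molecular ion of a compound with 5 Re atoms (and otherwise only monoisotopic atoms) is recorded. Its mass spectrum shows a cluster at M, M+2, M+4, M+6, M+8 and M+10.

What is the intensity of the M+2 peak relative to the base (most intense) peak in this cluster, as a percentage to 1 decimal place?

17.8%

Binomial terms of (0.37400 + 0.62600)^5: M 0.0073, M+2 0.0612, M+4 0.2050, M+6 0.3431, M+8 0.2872, M+10 0.0961 → M+6 is the base peak.
P(M+6) = C(5,3) × 0.37400^2 × 0.62600^3 = 10 × 0.139876 × 0.24531438 = 0.343136 (base)
P(M+2) = C(5,1) × 0.37400^4 × 0.62600^1 = 5 × 0.0195653 × 0.6260 = 0.061239
Relative intensity = 0.061239 / 0.343136 × 100 = 17.8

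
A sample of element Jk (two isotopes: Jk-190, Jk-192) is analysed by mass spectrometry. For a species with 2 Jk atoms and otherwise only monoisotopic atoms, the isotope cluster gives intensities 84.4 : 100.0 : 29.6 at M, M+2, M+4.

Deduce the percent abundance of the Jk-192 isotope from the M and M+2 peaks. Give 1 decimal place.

37.2%

Let p = fractional abundance of Jk-190. I(M+2)/I(M) = [C(2,1)·p^1·(1−p)] / p^2 = 2·(1−p)/p = 100.0/84.4 = 1.1848
(1−p)/p = 1.1848/2 = 0.5924  ⇒  p = 1/(1 + 0.5924) = 0.6280
Jk-190: 62.8%, Jk-192: 37.2%.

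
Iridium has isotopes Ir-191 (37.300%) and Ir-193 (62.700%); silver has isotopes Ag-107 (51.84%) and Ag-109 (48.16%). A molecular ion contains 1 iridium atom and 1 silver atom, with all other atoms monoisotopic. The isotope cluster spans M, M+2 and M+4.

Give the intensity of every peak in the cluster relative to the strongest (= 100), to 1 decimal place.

38.3 : 100.0 : 59.8

Iridium pattern (n=1): 0.3730 : 0.6270
Silver pattern (n=1): 0.5184 : 0.4816
Convolve the two distributions (both contribute in 2-u steps):
  M: 0.3730×0.5184 = 0.193363
  M+2: 0.3730×0.4816 + 0.6270×0.5184 = 0.504674
  M+4: 0.6270×0.4816 = 0.301963
Scale to base peak (0.504674) = 100: 38.3 : 100.0 : 59.8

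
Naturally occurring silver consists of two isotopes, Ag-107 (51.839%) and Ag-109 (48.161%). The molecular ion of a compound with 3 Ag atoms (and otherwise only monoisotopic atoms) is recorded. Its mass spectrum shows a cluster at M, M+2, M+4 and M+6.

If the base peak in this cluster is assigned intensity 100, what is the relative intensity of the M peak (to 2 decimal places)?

Binomial terms of (0.51839 + 0.48161)^3: M 0.1393, M+2 0.3883, M+4 0.3607, M+6 0.1117 → M+2 is the base peak.
P(M+2) = C(3,1) × 0.51839^2 × 0.48161^1 = 3 × 0.26872819 × 0.48161 = 0.388267 (base)
P(M) = C(3,0) × 0.51839^3 × 0.48161^0 = 1 × 0.13930601 × 1.0000 = 0.139306
Relative intensity = 0.139306 / 0.388267 × 100 = 35.88

35.88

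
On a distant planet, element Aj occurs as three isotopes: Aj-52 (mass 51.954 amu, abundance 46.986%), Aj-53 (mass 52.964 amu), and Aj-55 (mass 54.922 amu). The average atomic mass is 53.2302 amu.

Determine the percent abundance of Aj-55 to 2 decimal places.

Let x and y be the fractions of Aj-53 and Aj-55. Then x + y = 1 − 0.46986 = 0.53014 and 52.964x + 54.922y = 53.2302 − 0.46986×51.954 = 28.81909356.
Substituting: 52.964x + 54.922(0.53014 − x) = 28.81909356
(52.964 − 54.922)x = -0.29725552  ⇒  x = 0.15182, y = 0.37832
Aj-53: 15.18%, Aj-55: 37.83%.

37.83%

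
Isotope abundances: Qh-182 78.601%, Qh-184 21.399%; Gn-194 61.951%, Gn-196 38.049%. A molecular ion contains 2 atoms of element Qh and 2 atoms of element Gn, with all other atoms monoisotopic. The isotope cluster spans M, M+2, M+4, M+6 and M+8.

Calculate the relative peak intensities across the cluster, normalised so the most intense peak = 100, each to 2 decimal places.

Element Qh pattern (n=2): 0.61781172 : 0.33639656 : 0.04579172
Element Gn pattern (n=2): 0.38379264 : 0.47143472 : 0.14477264
Convolve the two distributions (both contribute in 2-u steps):
  M: 0.61781172×0.38379264 = 0.237112
  M+2: 0.61781172×0.47143472 + 0.33639656×0.38379264 = 0.420364
  M+4: 0.61781172×0.14477264 + 0.33639656×0.47143472 + 0.04579172×0.38379264 = 0.265606
  M+6: 0.33639656×0.14477264 + 0.04579172×0.47143472 = 0.070289
  M+8: 0.04579172×0.14477264 = 0.006629
Scale to base peak (0.420364) = 100: 56.41 : 100.00 : 63.18 : 16.72 : 1.58

56.41 : 100.00 : 63.18 : 16.72 : 1.58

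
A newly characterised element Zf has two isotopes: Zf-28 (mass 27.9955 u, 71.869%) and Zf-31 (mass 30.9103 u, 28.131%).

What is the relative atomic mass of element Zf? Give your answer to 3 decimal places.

28.815 u

Weight each isotope mass by its fractional abundance: 0.71869 × 27.9955 + 0.28131 × 30.9103
= 20.12009 + 8.69538 = 28.81547 u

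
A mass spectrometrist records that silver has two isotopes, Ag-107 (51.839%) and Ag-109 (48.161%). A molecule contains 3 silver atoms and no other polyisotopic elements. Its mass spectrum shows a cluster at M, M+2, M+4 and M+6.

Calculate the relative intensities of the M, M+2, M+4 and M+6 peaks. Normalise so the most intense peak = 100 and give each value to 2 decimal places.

The 3 Ag atoms are independent, so intensities follow the terms of (0.51839 + 0.48161)^3.
P(M) = 0.51839^3 = 0.139306
P(M+2) = 3 × 0.51839^2 × 0.48161^1 = 0.388267
P(M+4) = 3 × 0.51839^1 × 0.48161^2 = 0.360719
P(M+6) = 0.48161^3 = 0.111709
The M+2 peak is largest (0.388267); scaling to 100 gives 35.88 : 100.00 : 92.90 : 28.77.

35.88 : 100.00 : 92.90 : 28.77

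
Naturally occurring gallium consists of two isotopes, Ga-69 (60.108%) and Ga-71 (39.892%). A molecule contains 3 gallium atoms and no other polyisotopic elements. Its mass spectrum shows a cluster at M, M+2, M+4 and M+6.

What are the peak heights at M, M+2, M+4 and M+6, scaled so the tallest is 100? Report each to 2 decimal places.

The 3 Ga atoms are independent, so intensities follow the terms of (0.60108 + 0.39892)^3.
P(M) = 0.60108^3 = 0.217169
P(M+2) = 3 × 0.60108^2 × 0.39892^1 = 0.432386
P(M+4) = 3 × 0.60108^1 × 0.39892^2 = 0.286963
P(M+6) = 0.39892^3 = 0.063483
The M+2 peak is largest (0.432386); scaling to 100 gives 50.23 : 100.00 : 66.37 : 14.68.

50.23 : 100.00 : 66.37 : 14.68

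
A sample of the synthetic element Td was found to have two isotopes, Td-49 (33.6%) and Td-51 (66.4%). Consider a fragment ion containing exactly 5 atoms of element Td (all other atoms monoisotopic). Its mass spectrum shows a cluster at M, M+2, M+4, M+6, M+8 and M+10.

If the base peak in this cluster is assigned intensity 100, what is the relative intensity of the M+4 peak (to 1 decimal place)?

50.6

(0.336 + 0.664)^5 gives M 0.0043, M+2 0.0423, M+4 0.1672, M+6 0.3305, M+8 0.3266, M+10 0.1291; the largest is M+6.
P(M+6) = C(5,3) × 0.336^2 × 0.664^3 = 10 × 0.112896 × 0.29275494 = 0.330509 (base)
P(M+4) = C(5,2) × 0.336^3 × 0.664^2 = 10 × 0.03793306 × 0.440896 = 0.167245
Relative intensity = 0.167245 / 0.330509 × 100 = 50.6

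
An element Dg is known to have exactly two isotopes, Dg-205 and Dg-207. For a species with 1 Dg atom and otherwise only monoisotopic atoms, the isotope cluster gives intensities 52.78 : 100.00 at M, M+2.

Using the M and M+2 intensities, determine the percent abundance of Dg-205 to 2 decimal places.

34.55%

Write p for the Dg-205 fraction. I(M+2)/I(M) = [C(1,1)·p^0·(1−p)] / p^1 = 1·(1−p)/p = 100.00/52.78 = 1.8947
(1−p)/p = 1.8947/1 = 1.8947  ⇒  p = 1/(1 + 1.8947) = 0.3455
Dg-205: 34.55%, Dg-207: 65.45%.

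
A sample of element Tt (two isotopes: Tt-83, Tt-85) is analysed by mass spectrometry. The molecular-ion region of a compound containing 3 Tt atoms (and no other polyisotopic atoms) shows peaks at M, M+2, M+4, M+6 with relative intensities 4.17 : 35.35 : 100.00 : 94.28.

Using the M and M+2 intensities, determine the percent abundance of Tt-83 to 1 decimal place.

26.1%

Let p = fractional abundance of Tt-83. I(M+2)/I(M) = [C(3,1)·p^2·(1−p)] / p^3 = 3·(1−p)/p = 35.35/4.17 = 8.4772
(1−p)/p = 8.4772/3 = 2.8257  ⇒  p = 1/(1 + 2.8257) = 0.2614
Tt-83: 26.1%, Tt-85: 73.9%.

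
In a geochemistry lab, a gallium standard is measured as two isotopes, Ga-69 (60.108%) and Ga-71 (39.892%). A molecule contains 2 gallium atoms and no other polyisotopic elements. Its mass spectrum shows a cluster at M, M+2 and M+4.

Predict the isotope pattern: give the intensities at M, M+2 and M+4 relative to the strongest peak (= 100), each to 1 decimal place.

Each Ga atom is independently Ga-69 (p = 0.60108) or Ga-71 (q = 0.39892); the cluster is the binomial expansion (p + q)^2.
P(M) = 0.60108^2 = 0.361297
P(M+2) = 2 × 0.60108^1 × 0.39892^1 = 0.479566
P(M+4) = 0.39892^2 = 0.159137
The M+2 peak is largest (0.479566); scaling to 100 gives 75.3 : 100.0 : 33.2.

75.3 : 100.0 : 33.2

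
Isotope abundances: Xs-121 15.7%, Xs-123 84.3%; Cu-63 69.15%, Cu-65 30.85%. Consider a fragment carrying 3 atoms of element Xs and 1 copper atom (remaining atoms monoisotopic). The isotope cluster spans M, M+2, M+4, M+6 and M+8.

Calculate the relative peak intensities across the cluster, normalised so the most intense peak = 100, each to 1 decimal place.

0.5 : 8.6 : 48.4 : 100.0 : 35.7

Element Xs pattern (n=3): 0.00386989 : 0.06233732 : 0.33471568 : 0.59907711
Copper pattern (n=1): 0.6915 : 0.3085
Convolve the two distributions (both contribute in 2-u steps):
  M: 0.00386989×0.6915 = 0.002676
  M+2: 0.00386989×0.3085 + 0.06233732×0.6915 = 0.044300
  M+4: 0.06233732×0.3085 + 0.33471568×0.6915 = 0.250687
  M+6: 0.33471568×0.3085 + 0.59907711×0.6915 = 0.517522
  M+8: 0.59907711×0.3085 = 0.184815
Scale to base peak (0.517522) = 100: 0.5 : 8.6 : 48.4 : 100.0 : 35.7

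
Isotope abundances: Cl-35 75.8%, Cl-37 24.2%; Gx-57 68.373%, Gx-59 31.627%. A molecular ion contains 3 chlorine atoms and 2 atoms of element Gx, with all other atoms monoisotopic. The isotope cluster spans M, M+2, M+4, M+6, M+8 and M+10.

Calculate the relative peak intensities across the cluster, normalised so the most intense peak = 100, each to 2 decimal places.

Chlorine pattern (n=3): 0.43551951 : 0.41713346 : 0.13317454 : 0.01417249
Element Gx pattern (n=2): 0.46748671 : 0.43248657 : 0.10002671
Convolve the two distributions (both contribute in 2-u steps):
  M: 0.43551951×0.46748671 = 0.203600
  M+2: 0.43551951×0.43248657 + 0.41713346×0.46748671 = 0.383361
  M+4: 0.43551951×0.10002671 + 0.41713346×0.43248657 + 0.13317454×0.46748671 = 0.286226
  M+6: 0.41713346×0.10002671 + 0.13317454×0.43248657 + 0.01417249×0.46748671 = 0.105946
  M+8: 0.13317454×0.10002671 + 0.01417249×0.43248657 = 0.019450
  M+10: 0.01417249×0.10002671 = 0.001418
Scale to base peak (0.383361) = 100: 53.11 : 100.00 : 74.66 : 27.64 : 5.07 : 0.37

53.11 : 100.00 : 74.66 : 27.64 : 5.07 : 0.37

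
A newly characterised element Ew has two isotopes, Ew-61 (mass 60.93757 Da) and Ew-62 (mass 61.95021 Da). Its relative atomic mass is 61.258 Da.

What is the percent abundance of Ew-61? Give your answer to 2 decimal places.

Writing the weighted mean with unknown fraction x of Ew-61:
60.93757·x + 61.95021·(1 − x) = 61.258
(60.93757 − 61.95021)·x = 61.258 − 61.95021
x = -0.69221 / -1.01264 = 0.68357 → 68.36% Ew-61, 31.64% Ew-62.

68.36%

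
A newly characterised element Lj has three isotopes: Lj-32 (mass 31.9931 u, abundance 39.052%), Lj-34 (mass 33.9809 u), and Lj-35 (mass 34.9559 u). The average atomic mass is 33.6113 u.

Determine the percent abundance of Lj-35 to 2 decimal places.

41.71%

Let x and y be the fractions of Lj-34 and Lj-35. Then x + y = 1 − 0.39052 = 0.60948 and 33.9809x + 34.9559y = 33.6113 − 0.39052×31.9931 = 21.117354588.
Substituting: 33.9809x + 34.9559(0.60948 − x) = 21.117354588
(33.9809 − 34.9559)x = -0.187567344  ⇒  x = 0.19238, y = 0.41710
Lj-34: 19.24%, Lj-35: 41.71%.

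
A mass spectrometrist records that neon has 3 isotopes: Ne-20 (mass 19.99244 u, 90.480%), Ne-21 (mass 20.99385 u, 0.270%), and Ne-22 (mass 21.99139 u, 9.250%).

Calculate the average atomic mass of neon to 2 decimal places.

20.18 u

Weight each isotope mass by its fractional abundance: 0.90480 × 19.99244 + 0.00270 × 20.99385 + 0.09250 × 21.99139
= 18.089160 + 0.056683 + 2.034204 = 20.180047 u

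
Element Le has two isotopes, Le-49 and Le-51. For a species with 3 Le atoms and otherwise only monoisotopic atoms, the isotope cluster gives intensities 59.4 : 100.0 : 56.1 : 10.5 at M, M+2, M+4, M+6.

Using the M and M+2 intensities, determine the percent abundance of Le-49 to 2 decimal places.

64.05%

Write p for the Le-49 fraction. I(M+2)/I(M) = [C(3,1)·p^2·(1−p)] / p^3 = 3·(1−p)/p = 100.0/59.4 = 1.6835
(1−p)/p = 1.6835/3 = 0.5612  ⇒  p = 1/(1 + 0.5612) = 0.6405
Le-49: 64.05%, Le-51: 35.95%.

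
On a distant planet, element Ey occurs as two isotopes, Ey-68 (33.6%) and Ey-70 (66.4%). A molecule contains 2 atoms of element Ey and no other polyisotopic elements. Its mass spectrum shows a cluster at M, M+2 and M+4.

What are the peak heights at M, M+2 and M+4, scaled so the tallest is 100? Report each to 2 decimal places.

25.30 : 100.00 : 98.81

The 2 Ey atoms are independent, so intensities follow the terms of (0.336 + 0.664)^2.
P(M) = 0.336^2 = 0.112896
P(M+2) = 2 × 0.336^1 × 0.664^1 = 0.446208
P(M+4) = 0.664^2 = 0.440896
The M+2 peak is largest (0.446208); scaling to 100 gives 25.30 : 100.00 : 98.81.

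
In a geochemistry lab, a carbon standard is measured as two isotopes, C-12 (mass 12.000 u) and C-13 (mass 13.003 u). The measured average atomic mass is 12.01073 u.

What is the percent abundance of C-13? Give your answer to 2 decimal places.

Let x be the fractional abundance of C-12; then C-13 has abundance 1 − x.
12.000·x + 13.003·(1 − x) = 12.01073
(12.000 − 13.003)·x = 12.01073 − 13.003
x = -0.99227 / -1.003 = 0.98930 → 98.93% C-12, 1.07% C-13.

1.07%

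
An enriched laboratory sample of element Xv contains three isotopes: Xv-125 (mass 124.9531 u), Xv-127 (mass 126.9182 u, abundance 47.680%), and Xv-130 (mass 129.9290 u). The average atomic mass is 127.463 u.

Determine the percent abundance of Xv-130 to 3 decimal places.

The remaining 52.320% is split between Xv-125 (fraction x) and Xv-130 (fraction 0.52320 − x).
Substituting: 124.9531x + 129.9290(0.52320 − x) = 66.94840224
(124.9531 − 129.9290)x = -1.03045056  ⇒  x = 0.20709, y = 0.31611
Xv-125: 20.709%, Xv-130: 31.611%.

31.611%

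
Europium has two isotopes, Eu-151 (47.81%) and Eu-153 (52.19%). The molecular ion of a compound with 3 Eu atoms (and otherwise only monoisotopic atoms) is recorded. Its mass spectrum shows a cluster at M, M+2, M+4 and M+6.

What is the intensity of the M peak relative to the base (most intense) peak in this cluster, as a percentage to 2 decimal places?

27.97%

Binomial terms of (0.4781 + 0.5219)^3: M 0.1093, M+2 0.3579, M+4 0.3907, M+6 0.1422 → M+4 is the base peak.
P(M+4) = C(3,2) × 0.4781^1 × 0.5219^2 = 3 × 0.4781 × 0.27237961 = 0.390674 (base)
P(M) = C(3,0) × 0.4781^3 × 0.5219^0 = 1 × 0.10928391 × 1.0000 = 0.109284
Relative intensity = 0.109284 / 0.390674 × 100 = 27.97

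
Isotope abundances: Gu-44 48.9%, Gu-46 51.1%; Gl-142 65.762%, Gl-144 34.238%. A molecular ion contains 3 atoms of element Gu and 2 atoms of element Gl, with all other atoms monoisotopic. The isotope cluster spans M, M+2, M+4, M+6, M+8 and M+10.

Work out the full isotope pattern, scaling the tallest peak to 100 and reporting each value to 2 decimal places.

Element Gu pattern (n=3): 0.11693017 : 0.36657249 : 0.38306451 : 0.13343283
Element Gl pattern (n=2): 0.43246406 : 0.45031187 : 0.11722406
Convolve the two distributions (both contribute in 2-u steps):
  M: 0.11693017×0.43246406 = 0.050568
  M+2: 0.11693017×0.45031187 + 0.36657249×0.43246406 = 0.211184
  M+4: 0.11693017×0.11722406 + 0.36657249×0.45031187 + 0.38306451×0.43246406 = 0.344441
  M+6: 0.36657249×0.11722406 + 0.38306451×0.45031187 + 0.13343283×0.43246406 = 0.273175
  M+8: 0.38306451×0.11722406 + 0.13343283×0.45031187 = 0.104991
  M+10: 0.13343283×0.11722406 = 0.015642
Scale to base peak (0.344441) = 100: 14.68 : 61.31 : 100.00 : 79.31 : 30.48 : 4.54

14.68 : 61.31 : 100.00 : 79.31 : 30.48 : 4.54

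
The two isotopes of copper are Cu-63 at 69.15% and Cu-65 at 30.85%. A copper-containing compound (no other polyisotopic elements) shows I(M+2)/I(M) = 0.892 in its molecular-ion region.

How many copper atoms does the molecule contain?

The M+2/M ratio from n Cu atoms is n · q/p = n · 0.3085/0.6915.
n = 0.892 × 0.6915/0.3085 = 2.00 ≈ 2

2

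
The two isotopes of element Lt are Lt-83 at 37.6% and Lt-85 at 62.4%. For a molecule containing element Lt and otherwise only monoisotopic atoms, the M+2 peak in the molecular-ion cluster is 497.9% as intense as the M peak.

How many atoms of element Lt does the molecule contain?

With n Lt atoms, P(M+2)/P(M) = C(n,1)·p^(n−1)q / p^n = n·q/p = n · 0.624/0.376.
n = 4.979 × 0.376/0.624 = 3.00 ≈ 3

3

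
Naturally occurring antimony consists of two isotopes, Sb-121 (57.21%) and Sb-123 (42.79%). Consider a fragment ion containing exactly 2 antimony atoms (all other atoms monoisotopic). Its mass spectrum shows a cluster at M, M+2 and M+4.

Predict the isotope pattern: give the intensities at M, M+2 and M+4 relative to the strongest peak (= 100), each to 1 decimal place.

66.8 : 100.0 : 37.4

The 2 Sb atoms are independent, so intensities follow the terms of (0.5721 + 0.4279)^2.
P(M) = 0.5721^2 = 0.327298
P(M+2) = 2 × 0.5721^1 × 0.4279^1 = 0.489603
P(M+4) = 0.4279^2 = 0.183098
The M+2 peak is largest (0.489603); scaling to 100 gives 66.8 : 100.0 : 37.4.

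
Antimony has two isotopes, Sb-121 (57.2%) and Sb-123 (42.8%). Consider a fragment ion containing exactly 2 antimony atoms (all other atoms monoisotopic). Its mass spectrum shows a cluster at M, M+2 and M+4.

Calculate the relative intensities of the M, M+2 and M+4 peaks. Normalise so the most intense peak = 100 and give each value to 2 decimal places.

66.82 : 100.00 : 37.41

Each Sb atom is independently Sb-121 (p = 0.572) or Sb-123 (q = 0.428); the cluster is the binomial expansion (p + q)^2.
P(M) = 0.572^2 = 0.327184
P(M+2) = 2 × 0.572^1 × 0.428^1 = 0.489632
P(M+4) = 0.428^2 = 0.183184
The M+2 peak is largest (0.489632); scaling to 100 gives 66.82 : 100.00 : 37.41.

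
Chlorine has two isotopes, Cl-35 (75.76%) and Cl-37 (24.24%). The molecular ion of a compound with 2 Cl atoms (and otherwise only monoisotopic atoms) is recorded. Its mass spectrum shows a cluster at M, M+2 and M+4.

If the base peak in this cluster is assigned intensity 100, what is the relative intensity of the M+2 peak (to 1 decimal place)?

64.0

(0.7576 + 0.2424)^2 gives M 0.5740, M+2 0.3673, M+4 0.0588; the largest is M.
P(M) = C(2,0) × 0.7576^2 × 0.2424^0 = 1 × 0.57395776 × 1.0000 = 0.573958 (base)
P(M+2) = C(2,1) × 0.7576^1 × 0.2424^1 = 2 × 0.7576 × 0.2424 = 0.367284
Relative intensity = 0.367284 / 0.573958 × 100 = 64.0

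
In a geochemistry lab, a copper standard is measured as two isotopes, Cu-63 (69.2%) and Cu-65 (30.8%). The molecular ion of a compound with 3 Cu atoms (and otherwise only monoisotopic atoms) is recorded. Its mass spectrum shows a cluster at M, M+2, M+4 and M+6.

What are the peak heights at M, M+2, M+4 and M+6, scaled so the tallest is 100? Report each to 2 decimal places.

74.89 : 100.00 : 44.51 : 6.60

Each Cu atom is independently Cu-63 (p = 0.692) or Cu-65 (q = 0.308); the cluster is the binomial expansion (p + q)^3.
P(M) = 0.692^3 = 0.331374
P(M+2) = 3 × 0.692^2 × 0.308^1 = 0.442470
P(M+4) = 3 × 0.692^1 × 0.308^2 = 0.196938
P(M+6) = 0.308^3 = 0.029218
The M+2 peak is largest (0.442470); scaling to 100 gives 74.89 : 100.00 : 44.51 : 6.60.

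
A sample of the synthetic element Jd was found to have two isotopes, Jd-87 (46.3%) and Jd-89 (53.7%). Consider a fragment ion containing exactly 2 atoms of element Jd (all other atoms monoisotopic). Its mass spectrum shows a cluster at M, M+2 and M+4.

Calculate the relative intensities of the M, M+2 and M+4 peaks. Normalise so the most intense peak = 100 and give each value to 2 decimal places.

43.11 : 100.00 : 57.99

Each Jd atom is independently Jd-87 (p = 0.463) or Jd-89 (q = 0.537); the cluster is the binomial expansion (p + q)^2.
P(M) = 0.463^2 = 0.214369
P(M+2) = 2 × 0.463^1 × 0.537^1 = 0.497262
P(M+4) = 0.537^2 = 0.288369
The M+2 peak is largest (0.497262); scaling to 100 gives 43.11 : 100.00 : 57.99.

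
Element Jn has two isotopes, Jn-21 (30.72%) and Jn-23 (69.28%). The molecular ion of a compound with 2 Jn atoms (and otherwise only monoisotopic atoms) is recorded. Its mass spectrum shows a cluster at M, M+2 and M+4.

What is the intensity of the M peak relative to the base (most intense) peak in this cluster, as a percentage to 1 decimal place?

19.7%

Binomial terms of (0.3072 + 0.6928)^2: M 0.0944, M+2 0.4257, M+4 0.4800 → M+4 is the base peak.
P(M+4) = C(2,2) × 0.3072^0 × 0.6928^2 = 1 × 1.0000 × 0.47997184 = 0.479972 (base)
P(M) = C(2,0) × 0.3072^2 × 0.6928^0 = 1 × 0.09437184 × 1.0000 = 0.094372
Relative intensity = 0.094372 / 0.479972 × 100 = 19.7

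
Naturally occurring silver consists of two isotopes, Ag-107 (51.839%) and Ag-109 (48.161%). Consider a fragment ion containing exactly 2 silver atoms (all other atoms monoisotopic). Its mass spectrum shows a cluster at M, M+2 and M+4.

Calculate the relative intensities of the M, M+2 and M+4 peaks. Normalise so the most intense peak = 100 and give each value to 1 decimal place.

53.8 : 100.0 : 46.5

The 2 Ag atoms are independent, so intensities follow the terms of (0.51839 + 0.48161)^2.
P(M) = 0.51839^2 = 0.268728
P(M+2) = 2 × 0.51839^1 × 0.48161^1 = 0.499324
P(M+4) = 0.48161^2 = 0.231948
The M+2 peak is largest (0.499324); scaling to 100 gives 53.8 : 100.0 : 46.5.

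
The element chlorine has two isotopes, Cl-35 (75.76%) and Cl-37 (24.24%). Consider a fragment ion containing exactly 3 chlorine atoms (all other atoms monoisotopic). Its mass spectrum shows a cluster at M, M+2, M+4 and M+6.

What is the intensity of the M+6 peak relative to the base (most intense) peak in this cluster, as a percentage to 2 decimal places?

3.28%

Binomial terms of (0.7576 + 0.2424)^3: M 0.4348, M+2 0.4174, M+4 0.1335, M+6 0.0142 → M is the base peak.
P(M) = C(3,0) × 0.7576^3 × 0.2424^0 = 1 × 0.4348304 × 1.0000 = 0.434830 (base)
P(M+6) = C(3,3) × 0.7576^0 × 0.2424^3 = 1 × 1.0000 × 0.01424288 = 0.014243
Relative intensity = 0.014243 / 0.434830 × 100 = 3.28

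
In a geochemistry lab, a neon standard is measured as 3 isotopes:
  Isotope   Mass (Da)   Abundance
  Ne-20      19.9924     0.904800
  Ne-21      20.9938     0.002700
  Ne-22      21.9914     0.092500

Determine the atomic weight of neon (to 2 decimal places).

20.18 Da

Average mass = Σ (abundance × isotope mass) = 0.904800 × 19.9924 + 0.002700 × 20.9938 + 0.092500 × 21.9914
= 18.08912 + 0.05668 + 2.03420 = 20.18000 Da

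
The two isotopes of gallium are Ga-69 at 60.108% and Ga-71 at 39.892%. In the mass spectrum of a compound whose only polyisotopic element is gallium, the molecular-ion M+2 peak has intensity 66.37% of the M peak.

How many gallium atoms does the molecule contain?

For n independent Ga atoms, I(M+2)/I(M) = n · (abundance Ga-71) / (abundance Ga-69) = n · 0.39892/0.60108.
n = 0.6637 × 0.60108/0.39892 = 1.00 ≈ 1

1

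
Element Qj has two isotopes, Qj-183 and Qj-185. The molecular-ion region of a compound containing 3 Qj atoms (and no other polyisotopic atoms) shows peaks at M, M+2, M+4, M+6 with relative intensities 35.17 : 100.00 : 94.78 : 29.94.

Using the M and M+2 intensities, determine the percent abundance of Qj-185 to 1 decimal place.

If p is the fraction of Qj that is Qj-183, then I(M+2)/I(M) = [C(3,1)·p^2·(1−p)] / p^3 = 3·(1−p)/p = 100.00/35.17 = 2.8433
(1−p)/p = 2.8433/3 = 0.9478  ⇒  p = 1/(1 + 0.9478) = 0.5134
Qj-183: 51.3%, Qj-185: 48.7%.

48.7%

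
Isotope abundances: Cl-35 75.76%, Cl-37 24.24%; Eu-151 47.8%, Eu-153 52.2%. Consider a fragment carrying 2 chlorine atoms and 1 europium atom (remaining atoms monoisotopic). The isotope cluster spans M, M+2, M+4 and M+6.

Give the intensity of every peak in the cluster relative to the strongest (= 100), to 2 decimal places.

57.74 : 100.00 : 46.26 : 6.45

Chlorine pattern (n=2): 0.57395776 : 0.36728448 : 0.05875776
Europium pattern (n=1): 0.4780 : 0.5220
Convolve the two distributions (both contribute in 2-u steps):
  M: 0.57395776×0.4780 = 0.274352
  M+2: 0.57395776×0.5220 + 0.36728448×0.4780 = 0.475168
  M+4: 0.36728448×0.5220 + 0.05875776×0.4780 = 0.219809
  M+6: 0.05875776×0.5220 = 0.030672
Scale to base peak (0.475168) = 100: 57.74 : 100.00 : 46.26 : 6.45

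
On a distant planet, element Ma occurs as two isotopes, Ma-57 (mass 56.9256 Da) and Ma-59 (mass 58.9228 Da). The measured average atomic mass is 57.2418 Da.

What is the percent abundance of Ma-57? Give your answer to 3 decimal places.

With x = fraction of Ma-57 (so Ma-59 is 1 − x):
56.9256·x + 58.9228·(1 − x) = 57.2418
(56.9256 − 58.9228)·x = 57.2418 − 58.9228
x = -1.6810 / -1.9972 = 0.84168 → 84.168% Ma-57, 15.832% Ma-59.

84.168%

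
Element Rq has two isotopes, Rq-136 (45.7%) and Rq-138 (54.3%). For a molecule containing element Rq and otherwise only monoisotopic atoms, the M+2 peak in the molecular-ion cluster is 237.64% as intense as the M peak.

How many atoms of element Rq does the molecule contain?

The M+2/M ratio from n Rq atoms is n · q/p = n · 0.543/0.457.
n = 2.3764 × 0.457/0.543 = 2.00 ≈ 2

2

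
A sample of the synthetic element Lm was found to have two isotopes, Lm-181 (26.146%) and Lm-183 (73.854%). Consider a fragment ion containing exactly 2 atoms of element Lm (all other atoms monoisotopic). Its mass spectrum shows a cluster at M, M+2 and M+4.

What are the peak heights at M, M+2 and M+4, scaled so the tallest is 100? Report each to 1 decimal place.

Expanding (0.26146 + 0.73854)^2:
P(M) = 0.26146^2 = 0.068361
P(M+2) = 2 × 0.26146^1 × 0.73854^1 = 0.386197
P(M+4) = 0.73854^2 = 0.545441
The M+4 peak is largest (0.545441); scaling to 100 gives 12.5 : 70.8 : 100.0.

12.5 : 70.8 : 100.0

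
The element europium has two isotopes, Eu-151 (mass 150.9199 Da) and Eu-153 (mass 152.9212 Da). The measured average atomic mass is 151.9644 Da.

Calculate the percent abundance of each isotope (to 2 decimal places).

Writing the weighted mean with unknown fraction x of Eu-151:
150.9199·x + 152.9212·(1 − x) = 151.9644
(150.9199 − 152.9212)·x = 151.9644 − 152.9212
x = -0.9568 / -2.0013 = 0.47809 → 47.81% Eu-151, 52.19% Eu-153.

Eu-151: 47.81%, Eu-153: 52.19%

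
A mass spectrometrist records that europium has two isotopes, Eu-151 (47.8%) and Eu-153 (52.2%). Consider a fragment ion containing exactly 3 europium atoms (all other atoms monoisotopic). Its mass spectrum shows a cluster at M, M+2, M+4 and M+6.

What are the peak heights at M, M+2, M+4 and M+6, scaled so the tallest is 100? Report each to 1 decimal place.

28.0 : 91.6 : 100.0 : 36.4

The 3 Eu atoms are independent, so intensities follow the terms of (0.478 + 0.522)^3.
P(M) = 0.478^3 = 0.109215
P(M+2) = 3 × 0.478^2 × 0.522^1 = 0.357806
P(M+4) = 3 × 0.478^1 × 0.522^2 = 0.390742
P(M+6) = 0.522^3 = 0.142237
The M+4 peak is largest (0.390742); scaling to 100 gives 28.0 : 91.6 : 100.0 : 36.4.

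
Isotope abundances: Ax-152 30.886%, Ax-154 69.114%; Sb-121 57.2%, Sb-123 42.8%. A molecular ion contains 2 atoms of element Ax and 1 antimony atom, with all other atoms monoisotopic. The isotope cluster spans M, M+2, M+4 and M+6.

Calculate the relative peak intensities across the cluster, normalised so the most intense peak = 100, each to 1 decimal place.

12.0 : 62.5 : 100.0 : 44.8

Element Ax pattern (n=2): 0.0953945 : 0.426931 : 0.4776745
Antimony pattern (n=1): 0.5720 : 0.4280
Convolve the two distributions (both contribute in 2-u steps):
  M: 0.0953945×0.5720 = 0.054566
  M+2: 0.0953945×0.4280 + 0.426931×0.5720 = 0.285033
  M+4: 0.426931×0.4280 + 0.4776745×0.5720 = 0.455956
  M+6: 0.4776745×0.4280 = 0.204445
Scale to base peak (0.455956) = 100: 12.0 : 62.5 : 100.0 : 44.8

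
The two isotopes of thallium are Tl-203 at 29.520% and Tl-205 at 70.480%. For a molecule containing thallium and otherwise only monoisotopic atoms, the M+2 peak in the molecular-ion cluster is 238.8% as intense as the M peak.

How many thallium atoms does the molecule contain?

1

The M+2/M ratio from n Tl atoms is n · q/p = n · 0.70480/0.29520.
n = 2.388 × 0.29520/0.70480 = 1.00 ≈ 1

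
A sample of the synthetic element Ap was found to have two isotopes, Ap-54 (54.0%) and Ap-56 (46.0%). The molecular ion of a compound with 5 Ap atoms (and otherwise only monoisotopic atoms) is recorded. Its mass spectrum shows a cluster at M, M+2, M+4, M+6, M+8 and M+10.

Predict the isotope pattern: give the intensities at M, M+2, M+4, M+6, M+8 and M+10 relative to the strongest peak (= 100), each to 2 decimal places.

Expanding (0.540 + 0.460)^5:
P(M) = 0.540^5 = 0.045917
P(M+2) = 5 × 0.540^4 × 0.460^1 = 0.195570
P(M+4) = 10 × 0.540^3 × 0.460^2 = 0.333194
P(M+6) = 10 × 0.540^2 × 0.460^3 = 0.283832
P(M+8) = 5 × 0.540^1 × 0.460^4 = 0.120891
P(M+10) = 0.460^5 = 0.020596
The M+4 peak is largest (0.333194); scaling to 100 gives 13.78 : 58.70 : 100.00 : 85.19 : 36.28 : 6.18.

13.78 : 58.70 : 100.00 : 85.19 : 36.28 : 6.18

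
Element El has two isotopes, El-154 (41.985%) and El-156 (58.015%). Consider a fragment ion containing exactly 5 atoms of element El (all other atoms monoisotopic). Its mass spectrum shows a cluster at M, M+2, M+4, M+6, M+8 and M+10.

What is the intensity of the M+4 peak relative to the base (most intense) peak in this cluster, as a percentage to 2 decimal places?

Binomial terms of (0.41985 + 0.58015)^5: M 0.0130, M+2 0.0901, M+4 0.2491, M+6 0.3442, M+8 0.2378, M+10 0.0657 → M+6 is the base peak.
P(M+6) = C(5,3) × 0.41985^2 × 0.58015^3 = 10 × 0.17627402 × 0.19526342 = 0.344199 (base)
P(M+4) = C(5,2) × 0.41985^3 × 0.58015^2 = 10 × 0.07400865 × 0.33657402 = 0.249094
Relative intensity = 0.249094 / 0.344199 × 100 = 72.37

72.37%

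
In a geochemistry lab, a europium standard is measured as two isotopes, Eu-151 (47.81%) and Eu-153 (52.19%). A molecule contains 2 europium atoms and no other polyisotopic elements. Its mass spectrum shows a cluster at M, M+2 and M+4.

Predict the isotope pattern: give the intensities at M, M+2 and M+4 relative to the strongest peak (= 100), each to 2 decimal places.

Expanding (0.4781 + 0.5219)^2:
P(M) = 0.4781^2 = 0.228580
P(M+2) = 2 × 0.4781^1 × 0.5219^1 = 0.499041
P(M+4) = 0.5219^2 = 0.272380
The M+2 peak is largest (0.499041); scaling to 100 gives 45.80 : 100.00 : 54.58.

45.80 : 100.00 : 54.58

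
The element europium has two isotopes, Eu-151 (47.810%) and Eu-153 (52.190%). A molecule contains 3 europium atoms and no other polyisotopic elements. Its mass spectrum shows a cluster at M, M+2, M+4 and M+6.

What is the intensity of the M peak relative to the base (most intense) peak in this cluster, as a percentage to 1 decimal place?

28.0%

Binomial terms of (0.47810 + 0.52190)^3: M 0.1093, M+2 0.3579, M+4 0.3907, M+6 0.1422 → M+4 is the base peak.
P(M+4) = C(3,2) × 0.47810^1 × 0.52190^2 = 3 × 0.4781 × 0.27237961 = 0.390674 (base)
P(M) = C(3,0) × 0.47810^3 × 0.52190^0 = 1 × 0.10928391 × 1.0000 = 0.109284
Relative intensity = 0.109284 / 0.390674 × 100 = 28.0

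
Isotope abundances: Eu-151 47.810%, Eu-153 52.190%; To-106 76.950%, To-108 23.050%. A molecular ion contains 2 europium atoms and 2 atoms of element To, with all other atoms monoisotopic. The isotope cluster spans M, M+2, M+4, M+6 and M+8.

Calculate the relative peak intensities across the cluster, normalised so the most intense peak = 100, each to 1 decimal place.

Europium pattern (n=2): 0.22857961 : 0.49904078 : 0.27237961
Element To pattern (n=2): 0.59213025 : 0.3547395 : 0.05313025
Convolve the two distributions (both contribute in 2-u steps):
  M: 0.22857961×0.59213025 = 0.135349
  M+2: 0.22857961×0.3547395 + 0.49904078×0.59213025 = 0.376583
  M+4: 0.22857961×0.05313025 + 0.49904078×0.3547395 + 0.27237961×0.59213025 = 0.350458
  M+6: 0.49904078×0.05313025 + 0.27237961×0.3547395 = 0.123138
  M+8: 0.27237961×0.05313025 = 0.014472
Scale to base peak (0.376583) = 100: 35.9 : 100.0 : 93.1 : 32.7 : 3.8

35.9 : 100.0 : 93.1 : 32.7 : 3.8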